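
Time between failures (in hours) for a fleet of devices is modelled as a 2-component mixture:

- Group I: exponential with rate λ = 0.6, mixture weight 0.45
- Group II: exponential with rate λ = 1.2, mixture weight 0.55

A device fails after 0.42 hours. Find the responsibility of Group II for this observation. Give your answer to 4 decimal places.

0.6552

By Bayes' theorem, P(k | x) = π_k f_k(x) / Σ_j π_j f_j(x).
Evaluate each component's likelihood at the observed value:
  f_I = 0.466347
  f_II = 0.724931
Unnormalised posteriors:
  π_I·f_I = 0.45 × 0.466347 = 0.209856
  π_II·f_II = 0.55 × 0.724931 = 0.398712
Sum: 0.209856 + 0.398712 = 0.608568
Responsibility of Group II: 0.398712 / 0.608568 ≈ 0.6552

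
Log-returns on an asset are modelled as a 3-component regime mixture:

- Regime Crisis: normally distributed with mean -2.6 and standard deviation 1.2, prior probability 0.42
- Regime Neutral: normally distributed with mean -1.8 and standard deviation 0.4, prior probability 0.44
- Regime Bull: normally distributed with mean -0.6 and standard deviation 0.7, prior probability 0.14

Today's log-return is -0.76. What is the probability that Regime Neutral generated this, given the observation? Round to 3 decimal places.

0.110

P(component k | x) = π_k·f_k(x) / marginal(x), where marginal(x) = Σ_j π_j·f_j(x).
Component likelihoods at x = -0.76:
  p_Crisis = (1/(1.2·√(2π)))·exp(−(-0.76−-2.6)²/(2·1.2²)) = 0.332452·exp(-1.17556) = 0.10261
  p_Neutral = (1/(0.4·√(2π)))·exp(−(-0.76−-1.8)²/(2·0.4²)) = 0.997356·exp(-3.38000) = 0.0339574
  p_Bull = (1/(0.7·√(2π)))·exp(−(-0.76−-0.6)²/(2·0.7²)) = 0.569918·exp(-0.02612) = 0.555223
Weight by the priors:
  π_Crisis·p_Crisis = 0.42 × 0.10261 = 0.0430964
  π_Neutral·p_Neutral = 0.44 × 0.0339574 = 0.0149413
  π_Bull·p_Bull = 0.14 × 0.555223 = 0.0777312
Evidence: 0.0430964 + 0.0149413 + 0.0777312 = 0.135769
P(Regime Neutral | x) = 0.0149413 / 0.135769 ≈ 0.110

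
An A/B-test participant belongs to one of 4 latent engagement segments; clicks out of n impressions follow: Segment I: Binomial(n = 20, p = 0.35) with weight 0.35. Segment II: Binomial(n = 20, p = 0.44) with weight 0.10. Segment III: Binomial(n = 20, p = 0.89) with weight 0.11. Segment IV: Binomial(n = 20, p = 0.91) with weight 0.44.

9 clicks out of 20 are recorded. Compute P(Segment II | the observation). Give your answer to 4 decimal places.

By Bayes' theorem, P(k | x) = π_k f_k(x) / Σ_j π_j f_j(x).
Component likelihoods at x = 9 clicks out of 20:
  f_I = C(20,9)·0.35^9·0.65^11 = 167960·7.88156e-05·0.00875078 = 0.115842
  f_II = C(20,9)·0.44^9·0.56^11 = 167960·0.000618122·0.00169851 = 0.176339
  f_III = C(20,9)·0.89^9·0.11^11 = 167960·0.350356·2.85312e-11 = 1.67894e-06
  f_IV = C(20,9)·0.91^9·0.09^11 = 167960·0.42793·3.13811e-12 = 2.25552e-07
Weight by the priors:
  π_I·f_I = 0.35 × 0.115842 = 0.0405446
  π_II·f_II = 0.10 × 0.176339 = 0.0176339
  π_III·f_III = 0.11 × 1.67894e-06 = 1.84684e-07
  π_IV·f_IV = 0.44 × 2.25552e-07 = 9.92427e-08
Denominator: 0.0405446 + 0.0176339 + 1.84684e-07 + 9.92427e-08 = 0.0581788
P(Segment II | the observation) ≈ 0.3031

0.3031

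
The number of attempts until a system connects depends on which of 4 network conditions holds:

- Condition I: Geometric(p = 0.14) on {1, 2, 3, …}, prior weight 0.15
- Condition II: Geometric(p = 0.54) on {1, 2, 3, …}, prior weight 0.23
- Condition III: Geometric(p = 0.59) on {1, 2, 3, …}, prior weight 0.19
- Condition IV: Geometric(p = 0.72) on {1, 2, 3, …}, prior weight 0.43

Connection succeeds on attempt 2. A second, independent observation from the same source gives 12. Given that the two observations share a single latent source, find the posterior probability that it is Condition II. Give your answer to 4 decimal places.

0.0123

The responsibility of component k is P(Z=k) f_k(x) divided by Σ_j P(Z=j) f_j(x).
Since both observations come from the same component, the likelihood for component k is f_k(x₁)·f_k(x₂).
  f_I = [0.14·(1−0.14)^1 = 0.14·0.86 = 0.1204] × [0.0266447] = 0.00320802
  f_II = [0.54·(1−0.54)^1 = 0.54·0.46 = 0.2484] × [0.000105373] = 2.61747e-05
  f_III = [0.59·(1−0.59)^1 = 0.59·0.41 = 0.2419] × [3.24694e-05] = 7.85435e-06
  f_IV = [0.72·(1−0.72)^1 = 0.72·0.28 = 0.2016] × [5.97133e-07] = 1.20382e-07
Weight by the priors:
  P(Z=I)·f_I = 0.15 × 0.00320802 = 0.000481203
  P(Z=II)·f_II = 0.23 × 2.61747e-05 = 6.02018e-06
  P(Z=III)·f_III = 0.19 × 7.85435e-06 = 1.49233e-06
  P(Z=IV)·f_IV = 0.43 × 1.20382e-07 = 5.17642e-08
Sum: 0.000481203 + 6.02018e-06 + 1.49233e-06 + 5.17642e-08 = 0.000488768
So the posterior for Condition II is 6.02018e-06 / 0.000488768 ≈ 0.0123.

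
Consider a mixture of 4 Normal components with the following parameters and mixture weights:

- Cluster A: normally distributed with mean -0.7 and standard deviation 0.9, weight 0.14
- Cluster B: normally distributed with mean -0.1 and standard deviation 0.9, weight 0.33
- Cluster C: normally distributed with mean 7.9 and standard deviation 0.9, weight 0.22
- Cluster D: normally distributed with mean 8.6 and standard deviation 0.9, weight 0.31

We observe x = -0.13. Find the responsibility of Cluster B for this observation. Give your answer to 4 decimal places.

0.7422

P(component k | x) = π_k·f_k(x) / marginal(x), where marginal(x) = Σ_j π_j·f_j(x).
Normal densities:
  f_A = (1/(0.9·√(2π)))·exp(−(-0.13−-0.7)²/(2·0.9²)) = 0.443269·exp(-0.20056) = 0.362717
  f_B = (1/(0.9·√(2π)))·exp(−(-0.13−-0.1)²/(2·0.9²)) = 0.443269·exp(-0.00056) = 0.443023
  f_C = (1/(0.9·√(2π)))·exp(−(-0.13−7.9)²/(2·0.9²)) = 0.443269·exp(-39.80302) = 2.29316e-18
  f_D = (1/(0.9·√(2π)))·exp(−(-0.13−8.6)²/(2·0.9²)) = 0.443269·exp(-47.04500) = 1.64166e-21
Weight by the priors:
  π_A·f_A = 0.14 × 0.362717 = 0.0507803
  π_B·f_B = 0.33 × 0.443023 = 0.146198
  π_C·f_C = 0.22 × 2.29316e-18 = 5.04494e-19
  π_D·f_D = 0.31 × 1.64166e-21 = 5.08915e-22
Denominator: 0.0507803 + 0.146198 + 5.04494e-19 + 5.08915e-22 = 0.196978
P(Cluster B | the observation) = 0.146198 / 0.196978 ≈ 0.7422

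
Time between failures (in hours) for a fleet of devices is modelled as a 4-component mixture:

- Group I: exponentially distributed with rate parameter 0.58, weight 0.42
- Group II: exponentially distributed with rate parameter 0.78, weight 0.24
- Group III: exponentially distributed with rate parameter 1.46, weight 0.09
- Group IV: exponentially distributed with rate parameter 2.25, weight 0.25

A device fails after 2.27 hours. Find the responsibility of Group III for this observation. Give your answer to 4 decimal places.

0.0454

By Bayes' theorem, P(k | x) = w_k f_k(x) / Σ_j w_j f_j(x).
Exponential densities:
  f_I = 0.58·e^(−0.58·2.27) = 0.58·e^(−1.3166) = 0.155466
  f_II = 0.78·e^(−0.78·2.27) = 0.78·e^(−1.7706) = 0.13278
  f_III = 1.46·e^(−1.46·2.27) = 1.46·e^(−3.3142) = 0.0530902
  f_IV = 2.25·e^(−2.25·2.27) = 2.25·e^(−5.1075) = 0.0136152
Prior × likelihood for each component:
  w_I·f_I = 0.42 × 0.155466 = 0.0652958
  w_II·f_II = 0.24 × 0.13278 = 0.0318672
  w_III·f_III = 0.09 × 0.0530902 = 0.00477811
  w_IV·f_IV = 0.25 × 0.0136152 = 0.0034038
Marginal: 0.0652958 + 0.0318672 + 0.00477811 + 0.0034038 = 0.105345
P(Group III | x) ≈ 0.0454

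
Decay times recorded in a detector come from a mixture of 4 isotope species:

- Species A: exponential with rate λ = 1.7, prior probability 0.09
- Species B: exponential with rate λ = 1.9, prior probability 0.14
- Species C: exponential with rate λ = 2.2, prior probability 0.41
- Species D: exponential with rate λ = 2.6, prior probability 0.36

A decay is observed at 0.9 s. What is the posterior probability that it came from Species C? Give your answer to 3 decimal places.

P(component k | x) = π_k·f_k(x) / marginal(x), where marginal(x) = Σ_j π_j·f_j(x).
Exponential densities:
  L_A = 0.368111
  L_B = 0.343645
  L_C = 0.303752
  L_D = 0.250452
Unnormalised posteriors:
  π_A·L_A = 0.09 × 0.368111 = 0.03313
  π_B·L_B = 0.14 × 0.343645 = 0.0481103
  π_C·L_C = 0.41 × 0.303752 = 0.124538
  π_D·L_D = 0.36 × 0.250452 = 0.0901627
Denominator: 0.03313 + 0.0481103 + 0.124538 + 0.0901627 = 0.295941
Responsibility of Species C: 0.124538 / 0.295941 ≈ 0.421

0.421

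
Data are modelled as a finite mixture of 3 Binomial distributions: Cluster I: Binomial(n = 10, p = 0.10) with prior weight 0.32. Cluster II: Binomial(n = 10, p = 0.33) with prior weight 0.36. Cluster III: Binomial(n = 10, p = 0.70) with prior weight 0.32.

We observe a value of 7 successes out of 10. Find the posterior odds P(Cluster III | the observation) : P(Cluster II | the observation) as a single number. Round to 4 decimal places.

15.4197

Only the two components matter; the odds are (π_i f_i(x)) / (π_j f_j(x)).
Binomial probabilities:
  p_I = 8.748e-06
  p_II = 0.0153817
  p_III = 0.266828
Posterior odds = (π_III·p_III) / (π_II·p_II) = (0.32·0.266828) / (0.36·0.0153817) = 0.0853849 / 0.0055374 ≈ 15.4197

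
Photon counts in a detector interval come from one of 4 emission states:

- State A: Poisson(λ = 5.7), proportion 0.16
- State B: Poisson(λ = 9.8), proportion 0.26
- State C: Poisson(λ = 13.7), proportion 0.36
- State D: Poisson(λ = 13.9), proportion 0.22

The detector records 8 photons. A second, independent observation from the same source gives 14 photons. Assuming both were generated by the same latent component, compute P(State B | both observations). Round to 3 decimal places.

0.413

Posterior ∝ prior × likelihood, so P(k | x) ∝ P(Z=k) f_k(x); normalise over all components.
Since both observations come from the same component, the likelihood for component k is f_k(x₁)·f_k(x₂).
  L_A = [0.0924698] × [0.00146677] = 0.000135632
  L_B = [0.117004] × [0.047937] = 0.00560884
  L_C = [0.0345469] × [0.105644] = 0.00364968
  L_D = [0.0317618] × [0.105951] = 0.00336519
Weight by the priors:
  P(Z=A)·L_A = 0.16 × 0.000135632 = 2.17011e-05
  P(Z=B)·L_B = 0.26 × 0.00560884 = 0.0014583
  P(Z=C)·L_C = 0.36 × 0.00364968 = 0.00131388
  P(Z=D)·L_D = 0.22 × 0.00336519 = 0.000740343
Marginal: 2.17011e-05 + 0.0014583 + 0.00131388 + 0.000740343 = 0.00353423
Responsibility of State B: 0.0014583 / 0.00353423 ≈ 0.413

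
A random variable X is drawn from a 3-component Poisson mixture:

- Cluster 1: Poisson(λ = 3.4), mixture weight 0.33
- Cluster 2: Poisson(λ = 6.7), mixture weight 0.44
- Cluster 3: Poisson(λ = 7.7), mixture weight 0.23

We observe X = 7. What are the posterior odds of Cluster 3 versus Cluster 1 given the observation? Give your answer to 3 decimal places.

Since P(k|x) ∝ w_k f_k(x), the posterior odds are w_i f_i(x) / (w_j f_j(x)).
Evaluate each component's likelihood at the observed value:
  f_1 = e^(−3.4)·3.4^7/7! = 0.0347793
  f_2 = e^(−6.7)·6.7^7/7! = 0.14802
  f_3 = e^(−7.7)·7.7^7/7! = 0.144191
Odds = (0.23/0.33) × (0.144191/0.0347793) = 0.69697 × 4.14588 ≈ 2.890

2.890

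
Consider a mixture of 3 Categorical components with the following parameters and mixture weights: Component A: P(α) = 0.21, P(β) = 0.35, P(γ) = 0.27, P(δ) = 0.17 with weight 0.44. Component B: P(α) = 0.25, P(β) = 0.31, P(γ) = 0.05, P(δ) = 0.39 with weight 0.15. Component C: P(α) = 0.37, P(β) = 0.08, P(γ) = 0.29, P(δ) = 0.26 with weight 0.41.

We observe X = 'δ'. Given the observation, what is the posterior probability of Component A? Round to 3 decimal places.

0.312

P(component k | x) = w_k·f_k(x) / marginal(x), where marginal(x) = Σ_j w_j·f_j(x).
Component likelihoods at x = 'δ':
  p_A = 0.17
  p_B = 0.39
  p_C = 0.26
Unnormalised posteriors:
  w_A·p_A = 0.44 × 0.17 = 0.0748
  w_B·p_B = 0.15 × 0.39 = 0.0585
  w_C·p_C = 0.41 × 0.26 = 0.1066
Sum: 0.0748 + 0.0585 + 0.1066 = 0.2399
So the posterior for Component A is 0.0748 / 0.2399 ≈ 0.312.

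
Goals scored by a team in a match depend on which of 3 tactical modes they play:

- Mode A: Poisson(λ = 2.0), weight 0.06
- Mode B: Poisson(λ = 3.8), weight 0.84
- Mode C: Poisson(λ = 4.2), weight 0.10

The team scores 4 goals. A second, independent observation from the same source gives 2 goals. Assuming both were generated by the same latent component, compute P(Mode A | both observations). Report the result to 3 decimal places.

0.048

Apply Bayes' rule: the posterior for each component is proportional to its prior times its likelihood at x.
Since both observations come from the same component, the likelihood for component k is f_k(x₁)·f_k(x₂).
  p_A = [0.0902235] × [0.270671] = 0.0244209
  p_B = [0.194359] × [0.161517] = 0.0313922
  p_C = [0.194424] × [0.132261] = 0.0257147
Unnormalised posteriors:
  P(Z=A)·p_A = 0.06 × 0.0244209 = 0.00146525
  P(Z=B)·p_B = 0.84 × 0.0313922 = 0.0263695
  P(Z=C)·p_C = 0.10 × 0.0257147 = 0.00257147
Sum: 0.00146525 + 0.0263695 + 0.00257147 = 0.0304062
P(Mode A | x₁, x₂) ≈ 0.048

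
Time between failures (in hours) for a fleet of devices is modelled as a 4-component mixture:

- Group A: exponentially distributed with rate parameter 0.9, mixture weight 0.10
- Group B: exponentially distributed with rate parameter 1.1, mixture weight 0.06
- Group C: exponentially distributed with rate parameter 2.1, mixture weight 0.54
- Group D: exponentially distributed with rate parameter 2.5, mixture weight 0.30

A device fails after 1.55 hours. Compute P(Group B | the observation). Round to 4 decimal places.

0.1281

Apply Bayes' rule: the posterior for each component is proportional to its prior times its likelihood at x.
Component likelihoods at x = 1.55 hours:
  f_A = 0.22305
  f_B = 0.19995
  f_C = 0.0810197
  f_D = 0.0518858
Multiply by the mixture weights:
  π_A·f_A = 0.10 × 0.22305 = 0.022305
  π_B·f_B = 0.06 × 0.19995 = 0.011997
  π_C·f_C = 0.54 × 0.0810197 = 0.0437507
  π_D·f_D = 0.30 × 0.0518858 = 0.0155658
Marginal: 0.022305 + 0.011997 + 0.0437507 + 0.0155658 = 0.0936184
P(Group B | 1.55 hours) ≈ 0.1281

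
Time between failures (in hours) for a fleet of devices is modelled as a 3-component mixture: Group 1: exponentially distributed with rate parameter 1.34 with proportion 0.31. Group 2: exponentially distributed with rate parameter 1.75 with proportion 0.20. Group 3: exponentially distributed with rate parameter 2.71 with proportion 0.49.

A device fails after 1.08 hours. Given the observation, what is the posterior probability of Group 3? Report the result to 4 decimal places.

P(component k | x) = P(Z=k)·f_k(x) / marginal(x), where marginal(x) = Σ_j P(Z=j)·f_j(x).
Component likelihoods at x = 1.08 hours:
  f_1 = 0.315206
  f_2 = 0.264376
  f_3 = 0.14517
Prior × likelihood for each component:
  P(Z=1)·f_1 = 0.31 × 0.315206 = 0.0977137
  P(Z=2)·f_2 = 0.20 × 0.264376 = 0.0528751
  P(Z=3)·f_3 = 0.49 × 0.14517 = 0.0711332
Evidence: 0.0977137 + 0.0528751 + 0.0711332 = 0.221722
Responsibility of Group 3: 0.0711332 / 0.221722 ≈ 0.3208

0.3208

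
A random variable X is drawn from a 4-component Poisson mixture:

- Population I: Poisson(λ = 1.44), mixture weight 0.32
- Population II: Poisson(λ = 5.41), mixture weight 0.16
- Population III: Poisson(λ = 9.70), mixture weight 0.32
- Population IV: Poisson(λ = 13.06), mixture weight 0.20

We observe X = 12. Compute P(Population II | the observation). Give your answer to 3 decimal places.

0.018

By Bayes' theorem, P(k | x) = π_k f_k(x) / Σ_j π_j f_j(x).
Component likelihoods at x = 12:
  f_I = 3.93214e-08
  f_II = 0.00586809
  f_III = 0.0887702
  f_IV = 0.10942
Prior × likelihood for each component:
  π_I·f_I = 0.32 × 3.93214e-08 = 1.25828e-08
  π_II·f_II = 0.16 × 0.00586809 = 0.000938895
  π_III·f_III = 0.32 × 0.0887702 = 0.0284065
  π_IV·f_IV = 0.20 × 0.10942 = 0.0218839
Evidence: 1.25828e-08 + 0.000938895 + 0.0284065 + 0.0218839 = 0.0512293
Responsibility of Population II: 0.000938895 / 0.0512293 ≈ 0.018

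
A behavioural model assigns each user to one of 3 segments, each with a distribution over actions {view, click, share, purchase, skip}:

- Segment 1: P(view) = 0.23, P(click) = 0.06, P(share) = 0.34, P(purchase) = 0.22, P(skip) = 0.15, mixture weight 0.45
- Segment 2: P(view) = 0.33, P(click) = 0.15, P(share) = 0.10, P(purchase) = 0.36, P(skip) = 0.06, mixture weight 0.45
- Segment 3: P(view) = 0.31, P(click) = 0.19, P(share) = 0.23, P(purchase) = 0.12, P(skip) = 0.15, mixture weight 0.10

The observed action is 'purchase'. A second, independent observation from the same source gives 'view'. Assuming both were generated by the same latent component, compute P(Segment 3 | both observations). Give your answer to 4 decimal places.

By Bayes' theorem, P(k | x) = w_k f_k(x) / Σ_j w_j f_j(x).
Since both observations come from the same component, the likelihood for component k is f_k(x₁)·f_k(x₂).
  L_1 = [0.22] × [0.23] = 0.0506
  L_2 = [0.36] × [0.33] = 0.1188
  L_3 = [0.12] × [0.31] = 0.0372
Unnormalised posteriors:
  w_1·L_1 = 0.45 × 0.0506 = 0.02277
  w_2·L_2 = 0.45 × 0.1188 = 0.05346
  w_3·L_3 = 0.10 × 0.0372 = 0.00372
Sum: 0.02277 + 0.05346 + 0.00372 = 0.07995
So the posterior for Segment 3 is 0.00372 / 0.07995 ≈ 0.0465.

0.0465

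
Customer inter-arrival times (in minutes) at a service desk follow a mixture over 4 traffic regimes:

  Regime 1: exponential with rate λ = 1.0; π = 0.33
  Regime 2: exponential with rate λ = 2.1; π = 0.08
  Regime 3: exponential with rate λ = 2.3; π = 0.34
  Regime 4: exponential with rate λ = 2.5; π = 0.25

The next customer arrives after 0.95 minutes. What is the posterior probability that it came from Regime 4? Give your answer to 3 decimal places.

The responsibility of component k is P(Z=k) f_k(x) divided by Σ_j P(Z=j) f_j(x).
Evaluate each component's likelihood at the observed value:
  f_1 = 0.386741
  f_2 = 0.285629
  f_3 = 0.258699
  f_4 = 0.232536
Unnormalised posteriors:
  P(Z=1)·f_1 = 0.33 × 0.386741 = 0.127625
  P(Z=2)·f_2 = 0.08 × 0.285629 = 0.0228503
  P(Z=3)·f_3 = 0.34 × 0.258699 = 0.0879576
  P(Z=4)·f_4 = 0.25 × 0.232536 = 0.0581341
Denominator: 0.127625 + 0.0228503 + 0.0879576 + 0.0581341 = 0.296566
P(Regime 4 | data) = 0.0581341 / 0.296566 ≈ 0.196

0.196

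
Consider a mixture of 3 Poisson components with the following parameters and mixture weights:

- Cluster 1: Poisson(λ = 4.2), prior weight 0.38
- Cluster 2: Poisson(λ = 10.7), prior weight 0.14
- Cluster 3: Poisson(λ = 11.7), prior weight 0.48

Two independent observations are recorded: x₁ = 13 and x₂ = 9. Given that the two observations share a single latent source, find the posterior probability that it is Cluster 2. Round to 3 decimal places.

Posterior ∝ prior × likelihood, so P(k | x) ∝ w_k f_k(x); normalise over all components.
Since both observations come from the same component, the likelihood for component k is f_k(x₁)·f_k(x₂).
  p_1 = [0.000304736] × [0.0168052] = 5.12115e-06
  p_2 = [0.0872485] × [0.114219] = 0.00996547
  p_3 = [0.102539] × [0.0938997] = 0.00962841
Prior × likelihood for each component:
  w_1·p_1 = 0.38 × 5.12115e-06 = 1.94604e-06
  w_2·p_2 = 0.14 × 0.00996547 = 0.00139517
  w_3·p_3 = 0.48 × 0.00962841 = 0.00462164
Evidence: 1.94604e-06 + 0.00139517 + 0.00462164 = 0.00601875
P(Cluster 2 | x₁,x₂) = 0.00139517 / 0.00601875 ≈ 0.232

0.232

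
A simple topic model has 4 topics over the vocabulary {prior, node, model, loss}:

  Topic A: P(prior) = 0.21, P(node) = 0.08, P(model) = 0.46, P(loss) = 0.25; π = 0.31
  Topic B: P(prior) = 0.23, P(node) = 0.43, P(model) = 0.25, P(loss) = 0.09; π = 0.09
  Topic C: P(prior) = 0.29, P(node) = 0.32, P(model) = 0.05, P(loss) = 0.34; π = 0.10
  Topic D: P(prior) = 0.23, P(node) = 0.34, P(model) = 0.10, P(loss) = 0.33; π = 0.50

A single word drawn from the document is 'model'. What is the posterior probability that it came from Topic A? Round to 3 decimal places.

By Bayes' theorem, P(k | x) = P(Z=k) f_k(x) / Σ_j P(Z=j) f_j(x).
Categorical probabilities:
  L_A = 0.46
  L_B = 0.25
  L_C = 0.05
  L_D = 0.1
Weight by the priors:
  P(Z=A)·L_A = 0.31 × 0.46 = 0.1426
  P(Z=B)·L_B = 0.09 × 0.25 = 0.0225
  P(Z=C)·L_C = 0.10 × 0.05 = 0.005
  P(Z=D)·L_D = 0.50 × 0.1 = 0.05
Normaliser: 0.1426 + 0.0225 + 0.005 + 0.05 = 0.2201
P(Topic A | data) = 0.1426 / 0.2201 ≈ 0.648

0.648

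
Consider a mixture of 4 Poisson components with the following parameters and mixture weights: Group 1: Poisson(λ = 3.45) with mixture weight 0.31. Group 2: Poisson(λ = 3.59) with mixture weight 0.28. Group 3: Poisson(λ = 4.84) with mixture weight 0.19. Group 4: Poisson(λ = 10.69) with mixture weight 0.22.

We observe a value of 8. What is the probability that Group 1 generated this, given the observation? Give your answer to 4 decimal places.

The responsibility of component k is P(Z=k) f_k(x) divided by Σ_j P(Z=j) f_j(x).
Component likelihoods at x = 8:
  f_1 = e^(−3.45)·3.45^8/8! = 0.0158022
  f_2 = e^(−3.59)·3.59^8/8! = 0.018885
  f_3 = e^(−4.84)·4.84^8/8! = 0.0590551
  f_4 = e^(−10.69)·10.69^8/8! = 0.0963148
Unnormalised posteriors:
  P(Z=1)·f_1 = 0.31 × 0.0158022 = 0.00489867
  P(Z=2)·f_2 = 0.28 × 0.018885 = 0.00528781
  P(Z=3)·f_3 = 0.19 × 0.0590551 = 0.0112205
  P(Z=4)·f_4 = 0.22 × 0.0963148 = 0.0211893
Sum: 0.00489867 + 0.00528781 + 0.0112205 + 0.0211893 = 0.0425962
Responsibility of Group 1: 0.00489867 / 0.0425962 ≈ 0.1150

0.1150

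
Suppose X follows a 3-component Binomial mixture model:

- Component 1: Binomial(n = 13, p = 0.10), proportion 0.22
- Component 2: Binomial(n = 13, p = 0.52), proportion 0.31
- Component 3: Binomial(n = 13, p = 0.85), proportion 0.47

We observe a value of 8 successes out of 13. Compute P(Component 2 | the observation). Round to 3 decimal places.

0.813

Posterior ∝ prior × likelihood, so P(k | x) ∝ π_k f_k(x); normalise over all components.
Evaluate each component's likelihood at the observed value:
  p_1 = 7.59961e-06
  p_2 = 0.175312
  p_3 = 0.0266309
Weight by the priors:
  π_1·p_1 = 0.22 × 7.59961e-06 = 1.67191e-06
  π_2·p_2 = 0.31 × 0.175312 = 0.0543467
  π_3·p_3 = 0.47 × 0.0266309 = 0.0125165
Denominator: 1.67191e-06 + 0.0543467 + 0.0125165 = 0.0668649
P(Component 2 | the observation) = 0.0543467 / 0.0668649 ≈ 0.813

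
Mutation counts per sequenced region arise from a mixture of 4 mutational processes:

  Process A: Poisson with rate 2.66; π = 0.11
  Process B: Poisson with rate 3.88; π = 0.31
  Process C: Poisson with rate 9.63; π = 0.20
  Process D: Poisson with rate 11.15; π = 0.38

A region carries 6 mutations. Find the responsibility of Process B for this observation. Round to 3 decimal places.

The responsibility of component k is w_k f_k(x) divided by Σ_j w_j f_j(x).
Component likelihoods at x = 6 mutations:
  p_A = 0.0344139
  p_B = 0.0978578
  p_C = 0.0728064
  p_D = 0.0383648
Unnormalised posteriors:
  w_A·p_A = 0.11 × 0.0344139 = 0.00378553
  w_B·p_B = 0.31 × 0.0978578 = 0.0303359
  w_C·p_C = 0.20 × 0.0728064 = 0.0145613
  w_D·p_D = 0.38 × 0.0383648 = 0.0145786
Normaliser: 0.00378553 + 0.0303359 + 0.0145613 + 0.0145786 = 0.0632613
Responsibility of Process B: 0.0303359 / 0.0632613 ≈ 0.480

0.480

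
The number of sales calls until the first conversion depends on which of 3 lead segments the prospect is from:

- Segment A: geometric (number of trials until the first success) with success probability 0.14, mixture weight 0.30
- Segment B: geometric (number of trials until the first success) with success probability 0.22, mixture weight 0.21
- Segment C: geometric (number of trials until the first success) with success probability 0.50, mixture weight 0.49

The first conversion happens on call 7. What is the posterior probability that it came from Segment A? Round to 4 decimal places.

P(component k | x) = π_k·f_k(x) / marginal(x), where marginal(x) = Σ_j π_j·f_j(x).
Component likelihoods at x = 7:
  p_A = 0.14·(1−0.14)^6 = 0.14·0.404567 = 0.0566394
  p_B = 0.22·(1−0.22)^6 = 0.22·0.2252 = 0.0495439
  p_C = 0.50·(1−0.50)^6 = 0.50·0.015625 = 0.0078125
Prior × likelihood for each component:
  π_A·p_A = 0.30 × 0.0566394 = 0.0169918
  π_B·p_B = 0.21 × 0.0495439 = 0.0104042
  π_C·p_C = 0.49 × 0.0078125 = 0.00382812
Sum: 0.0169918 + 0.0104042 + 0.00382812 = 0.0312242
P(Segment A | 7) = 0.0169918 / 0.0312242 ≈ 0.5442

0.5442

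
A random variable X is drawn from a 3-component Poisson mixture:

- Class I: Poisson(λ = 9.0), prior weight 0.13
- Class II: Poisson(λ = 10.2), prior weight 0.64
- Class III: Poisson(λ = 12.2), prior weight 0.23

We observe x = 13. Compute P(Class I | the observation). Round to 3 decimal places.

The responsibility of component k is π_k f_k(x) divided by Σ_j π_j f_j(x).
Poisson probabilities:
  f_I = e^(−9.0)·9.0^13/13! = 0.0503758
  f_II = e^(−10.2)·10.2^13/13! = 0.0772179
  f_III = e^(−12.2)·12.2^13/13! = 0.107153
Prior × likelihood for each component:
  π_I·f_I = 0.13 × 0.0503758 = 0.00654885
  π_II·f_II = 0.64 × 0.0772179 = 0.0494195
  π_III·f_III = 0.23 × 0.107153 = 0.0246452
Evidence: 0.00654885 + 0.0494195 + 0.0246452 = 0.0806136
Responsibility of Class I: 0.00654885 / 0.0806136 ≈ 0.081

0.081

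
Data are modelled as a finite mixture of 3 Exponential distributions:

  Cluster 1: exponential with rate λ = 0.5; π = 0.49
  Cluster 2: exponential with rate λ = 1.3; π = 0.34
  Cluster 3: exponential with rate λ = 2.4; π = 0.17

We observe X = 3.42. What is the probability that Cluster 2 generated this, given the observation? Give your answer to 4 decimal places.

0.1045

By Bayes' theorem, P(k | x) = π_k f_k(x) / Σ_j π_j f_j(x).
Exponential densities:
  f_1 = 0.5·e^(−0.5·3.42) = 0.5·e^(−1.7100) = 0.0904329
  f_2 = 1.3·e^(−1.3·3.42) = 1.3·e^(−4.4460) = 0.015243
  f_3 = 2.4·e^(−2.4·3.42) = 2.4·e^(−8.2080) = 0.000653916
Prior × likelihood for each component:
  π_1·f_1 = 0.49 × 0.0904329 = 0.0443121
  π_2·f_2 = 0.34 × 0.015243 = 0.00518262
  π_3·f_3 = 0.17 × 0.000653916 = 0.000111166
Evidence: 0.0443121 + 0.00518262 + 0.000111166 = 0.0496059
So the posterior for Cluster 2 is 0.00518262 / 0.0496059 ≈ 0.1045.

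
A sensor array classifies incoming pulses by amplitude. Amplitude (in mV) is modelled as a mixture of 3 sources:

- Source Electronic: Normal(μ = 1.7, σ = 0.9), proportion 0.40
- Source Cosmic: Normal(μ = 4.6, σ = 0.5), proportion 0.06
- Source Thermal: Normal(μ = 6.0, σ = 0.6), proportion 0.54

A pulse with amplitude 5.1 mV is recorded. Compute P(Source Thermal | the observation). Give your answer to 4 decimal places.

Posterior ∝ prior × likelihood, so P(k | x) ∝ π_k f_k(x); normalise over all components.
Evaluate each component's likelihood at the observed value:
  p_Electronic = (1/(0.9·√(2π)))·exp(−(5.1−1.7)²/(2·0.9²)) = 0.443269·exp(-7.13580) = 0.000352881
  p_Cosmic = (1/(0.5·√(2π)))·exp(−(5.1−4.6)²/(2·0.5²)) = 0.797885·exp(-0.50000) = 0.483941
  p_Thermal = (1/(0.6·√(2π)))·exp(−(5.1−6.0)²/(2·0.6²)) = 0.664904·exp(-1.12500) = 0.215863
Prior × likelihood for each component:
  π_Electronic·p_Electronic = 0.40 × 0.000352881 = 0.000141152
  π_Cosmic·p_Cosmic = 0.06 × 0.483941 = 0.0290365
  π_Thermal·p_Thermal = 0.54 × 0.215863 = 0.116566
Denominator: 0.000141152 + 0.0290365 + 0.116566 = 0.145743
P(Source Thermal | x) = 0.116566 / 0.145743 ≈ 0.7998

0.7998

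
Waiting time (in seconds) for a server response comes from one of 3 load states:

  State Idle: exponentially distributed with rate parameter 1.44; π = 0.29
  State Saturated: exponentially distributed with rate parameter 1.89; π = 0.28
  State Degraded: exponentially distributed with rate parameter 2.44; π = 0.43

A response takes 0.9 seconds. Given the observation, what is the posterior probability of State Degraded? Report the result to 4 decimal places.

0.3563

By Bayes' theorem, P(k | x) = π_k f_k(x) / Σ_j π_j f_j(x).
Exponential densities:
  p_Idle = 0.394019
  p_Saturated = 0.344927
  p_Degraded = 0.271443
Weight by the priors:
  π_Idle·p_Idle = 0.29 × 0.394019 = 0.114265
  π_Saturated·p_Saturated = 0.28 × 0.344927 = 0.0965795
  π_Degraded·p_Degraded = 0.43 × 0.271443 = 0.116721
Evidence: 0.114265 + 0.0965795 + 0.116721 = 0.327566
So the posterior for State Degraded is 0.116721 / 0.327566 ≈ 0.3563.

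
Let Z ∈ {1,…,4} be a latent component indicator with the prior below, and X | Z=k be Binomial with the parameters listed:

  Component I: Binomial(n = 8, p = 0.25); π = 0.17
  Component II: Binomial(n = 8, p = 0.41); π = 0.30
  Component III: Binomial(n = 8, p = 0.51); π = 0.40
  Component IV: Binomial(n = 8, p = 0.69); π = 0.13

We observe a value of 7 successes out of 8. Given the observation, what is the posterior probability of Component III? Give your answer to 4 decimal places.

P(component k | x) = π_k·f_k(x) / marginal(x), where marginal(x) = Σ_j π_j·f_j(x).
Evaluate each component's likelihood at the observed value:
  f_I = C(8,7)·0.25^7·0.75^1 = 8·6.10352e-05·0.75 = 0.000366211
  f_II = C(8,7)·0.41^7·0.59^1 = 8·0.00194754·0.59 = 0.0091924
  f_III = C(8,7)·0.51^7·0.49^1 = 8·0.00897411·0.49 = 0.0351785
  f_IV = C(8,7)·0.69^7·0.31^1 = 8·0.0744635·0.31 = 0.18467
Multiply by the mixture weights:
  π_I·f_I = 0.17 × 0.000366211 = 6.22559e-05
  π_II·f_II = 0.30 × 0.0091924 = 0.00275772
  π_III·f_III = 0.40 × 0.0351785 = 0.0140714
  π_IV·f_IV = 0.13 × 0.18467 = 0.024007
Sum: 6.22559e-05 + 0.00275772 + 0.0140714 + 0.024007 = 0.0408984
P(Component III | x) = 0.0140714 / 0.0408984 ≈ 0.3441

0.3441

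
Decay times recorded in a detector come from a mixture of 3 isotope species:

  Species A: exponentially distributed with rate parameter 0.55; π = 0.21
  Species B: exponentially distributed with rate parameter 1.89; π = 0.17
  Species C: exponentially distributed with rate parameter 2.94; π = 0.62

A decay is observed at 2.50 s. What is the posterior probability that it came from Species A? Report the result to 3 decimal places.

0.879

Posterior ∝ prior × likelihood, so P(k | x) ∝ P(Z=k) f_k(x); normalise over all components.
Component likelihoods at x = 2.50 s:
  f_A = 0.55·e^(−0.55·2.50) = 0.55·e^(−1.3750) = 0.139062
  f_B = 1.89·e^(−1.89·2.50) = 1.89·e^(−4.7250) = 0.0167656
  f_C = 2.94·e^(−2.94·2.50) = 2.94·e^(−7.3500) = 0.00188922
Prior × likelihood for each component:
  P(Z=A)·f_A = 0.21 × 0.139062 = 0.029203
  P(Z=B)·f_B = 0.17 × 0.0167656 = 0.00285016
  P(Z=C)·f_C = 0.62 × 0.00188922 = 0.00117132
Evidence: 0.029203 + 0.00285016 + 0.00117132 = 0.0332245
So the posterior for Species A is 0.029203 / 0.0332245 ≈ 0.879.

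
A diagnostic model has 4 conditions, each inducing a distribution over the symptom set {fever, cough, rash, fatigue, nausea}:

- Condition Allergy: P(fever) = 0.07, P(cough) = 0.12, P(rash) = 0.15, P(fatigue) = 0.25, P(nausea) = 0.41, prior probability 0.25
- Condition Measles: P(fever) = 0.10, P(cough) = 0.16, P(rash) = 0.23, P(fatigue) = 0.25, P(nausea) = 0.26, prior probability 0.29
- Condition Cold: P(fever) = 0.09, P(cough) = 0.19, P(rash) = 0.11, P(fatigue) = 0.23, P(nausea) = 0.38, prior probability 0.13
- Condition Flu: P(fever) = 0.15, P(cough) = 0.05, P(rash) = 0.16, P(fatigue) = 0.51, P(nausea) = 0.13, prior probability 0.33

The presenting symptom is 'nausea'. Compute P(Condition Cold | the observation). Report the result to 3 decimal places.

0.183

P(component k | x) = w_k·f_k(x) / marginal(x), where marginal(x) = Σ_j w_j·f_j(x).
Categorical probabilities:
  L_Allergy = P(nausea | comp) = 0.41
  L_Measles = P(nausea | comp) = 0.26
  L_Cold = P(nausea | comp) = 0.38
  L_Flu = P(nausea | comp) = 0.13
Multiply by the mixture weights:
  w_Allergy·L_Allergy = 0.25 × 0.41 = 0.1025
  w_Measles·L_Measles = 0.29 × 0.26 = 0.0754
  w_Cold·L_Cold = 0.13 × 0.38 = 0.0494
  w_Flu·L_Flu = 0.33 × 0.13 = 0.0429
Evidence: 0.1025 + 0.0754 + 0.0494 + 0.0429 = 0.2702
So the posterior for Condition Cold is 0.0494 / 0.2702 ≈ 0.183.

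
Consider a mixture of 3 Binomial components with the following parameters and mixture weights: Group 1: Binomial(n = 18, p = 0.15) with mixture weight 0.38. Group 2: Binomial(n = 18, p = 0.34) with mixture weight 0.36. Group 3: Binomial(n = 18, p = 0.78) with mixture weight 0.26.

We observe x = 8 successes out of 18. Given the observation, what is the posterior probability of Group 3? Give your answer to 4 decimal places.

0.0091

The responsibility of component k is π_k f_k(x) divided by Σ_j π_j f_j(x).
Evaluate each component's likelihood at the observed value:
  L_1 = C(18,8)·0.15^8·0.85^10 = 43758·2.56289e-07·0.196874 = 0.00220789
  L_2 = C(18,8)·0.34^8·0.66^10 = 43758·0.000178579·0.0156834 = 0.122554
  L_3 = C(18,8)·0.78^8·0.22^10 = 43758·0.137011·2.65599e-07 = 0.00159236
Multiply by the mixture weights:
  π_1·L_1 = 0.38 × 0.00220789 = 0.000838997
  π_2·L_2 = 0.36 × 0.122554 = 0.0441195
  π_3·L_3 = 0.26 × 0.00159236 = 0.000414013
Marginal: 0.000838997 + 0.0441195 + 0.000414013 = 0.0453725
So the posterior for Group 3 is 0.000414013 / 0.0453725 ≈ 0.0091.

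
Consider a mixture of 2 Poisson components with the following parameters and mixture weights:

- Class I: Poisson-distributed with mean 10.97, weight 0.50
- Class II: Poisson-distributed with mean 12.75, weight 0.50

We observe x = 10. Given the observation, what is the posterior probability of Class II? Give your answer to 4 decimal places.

The responsibility of component k is P(Z=k) f_k(x) divided by Σ_j P(Z=j) f_j(x).
Evaluate each component's likelihood at the observed value:
  p_I = 0.1197
  p_II = 0.0907996
Prior × likelihood for each component:
  P(Z=I)·p_I = 0.50 × 0.1197 = 0.0598498
  P(Z=II)·p_II = 0.50 × 0.0907996 = 0.0453998
Normaliser: 0.0598498 + 0.0453998 = 0.10525
Responsibility of Class II: 0.0453998 / 0.10525 ≈ 0.4314

0.4314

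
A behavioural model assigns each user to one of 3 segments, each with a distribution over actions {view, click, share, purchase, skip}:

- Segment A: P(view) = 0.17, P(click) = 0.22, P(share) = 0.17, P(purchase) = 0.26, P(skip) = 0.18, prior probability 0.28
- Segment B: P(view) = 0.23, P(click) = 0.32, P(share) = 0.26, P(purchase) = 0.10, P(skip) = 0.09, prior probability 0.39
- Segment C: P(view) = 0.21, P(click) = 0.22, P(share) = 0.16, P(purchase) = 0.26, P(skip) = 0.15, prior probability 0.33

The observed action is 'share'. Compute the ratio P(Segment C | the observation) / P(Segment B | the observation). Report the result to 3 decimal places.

0.521

Posterior odds = (π_i f_i(x)) / (π_j f_j(x)); the normalising sum cancels.
Evaluate each component's likelihood at the observed value:
  L_A = 0.17
  L_B = 0.26
  L_C = 0.16
Odds = (0.33/0.39) × (0.16/0.26) = 0.846154 × 0.615385 ≈ 0.521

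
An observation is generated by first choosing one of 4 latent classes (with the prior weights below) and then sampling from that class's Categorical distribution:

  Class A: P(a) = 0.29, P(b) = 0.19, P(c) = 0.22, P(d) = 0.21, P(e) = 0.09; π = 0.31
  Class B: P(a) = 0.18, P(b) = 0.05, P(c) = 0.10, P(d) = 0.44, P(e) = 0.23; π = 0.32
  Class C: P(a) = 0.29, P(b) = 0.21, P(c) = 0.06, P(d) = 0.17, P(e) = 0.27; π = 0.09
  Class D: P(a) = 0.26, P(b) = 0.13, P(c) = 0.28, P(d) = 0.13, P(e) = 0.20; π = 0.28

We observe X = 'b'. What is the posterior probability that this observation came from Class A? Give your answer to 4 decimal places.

The responsibility of component k is π_k f_k(x) divided by Σ_j π_j f_j(x).
Categorical probabilities:
  L_A = 0.19
  L_B = 0.05
  L_C = 0.21
  L_D = 0.13
Unnormalised posteriors:
  π_A·L_A = 0.31 × 0.19 = 0.0589
  π_B·L_B = 0.32 × 0.05 = 0.016
  π_C·L_C = 0.09 × 0.21 = 0.0189
  π_D·L_D = 0.28 × 0.13 = 0.0364
Denominator: 0.0589 + 0.016 + 0.0189 + 0.0364 = 0.1302
So the posterior for Class A is 0.0589 / 0.1302 ≈ 0.4524.

0.4524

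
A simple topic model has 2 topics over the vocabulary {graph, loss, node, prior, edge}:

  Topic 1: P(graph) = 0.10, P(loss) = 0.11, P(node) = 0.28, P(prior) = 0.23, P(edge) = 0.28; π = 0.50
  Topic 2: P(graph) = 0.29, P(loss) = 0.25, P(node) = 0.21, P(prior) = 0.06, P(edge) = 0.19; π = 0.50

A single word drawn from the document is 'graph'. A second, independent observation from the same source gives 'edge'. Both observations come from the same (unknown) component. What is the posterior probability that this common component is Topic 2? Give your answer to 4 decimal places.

Posterior ∝ prior × likelihood, so P(k | x) ∝ P(Z=k) f_k(x); normalise over all components.
Since both observations come from the same component, the likelihood for component k is f_k(x₁)·f_k(x₂).
  p_1 = [P(graph | comp) = 0.10] × [0.28] = 0.028
  p_2 = [P(graph | comp) = 0.29] × [0.19] = 0.0551
Unnormalised posteriors:
  P(Z=1)·p_1 = 0.50 × 0.028 = 0.014
  P(Z=2)·p_2 = 0.50 × 0.0551 = 0.02755
Sum: 0.014 + 0.02755 = 0.04155
P(Topic 2 | x₁,x₂) ≈ 0.6631

0.6631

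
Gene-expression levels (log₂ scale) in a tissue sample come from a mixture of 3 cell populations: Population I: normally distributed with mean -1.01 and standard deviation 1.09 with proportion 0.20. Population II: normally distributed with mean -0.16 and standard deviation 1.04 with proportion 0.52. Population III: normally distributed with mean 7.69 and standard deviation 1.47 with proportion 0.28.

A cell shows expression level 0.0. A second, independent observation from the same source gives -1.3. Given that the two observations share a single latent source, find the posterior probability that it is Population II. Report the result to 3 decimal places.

0.711

The responsibility of component k is P(Z=k) f_k(x) divided by Σ_j P(Z=j) f_j(x).
Since both observations come from the same component, the likelihood for component k is f_k(x₁)·f_k(x₂).
  p_I = [(1/(1.09·√(2π)))·exp(−(0.0−-1.01)²/(2·1.09²)) = 0.366002·exp(-0.42930) = 0.238255] × [0.353275] = 0.0841694
  p_II = [(1/(1.04·√(2π)))·exp(−(0.0−-0.16)²/(2·1.04²)) = 0.383598·exp(-0.01183) = 0.379085] × [0.21036] = 0.0797443
  p_III = [(1/(1.47·√(2π)))·exp(−(0.0−7.69)²/(2·1.47²)) = 0.271389·exp(-13.68321) = 3.09777e-07] × [2.05135e-09] = 6.35463e-16
Unnormalised posteriors:
  P(Z=I)·p_I = 0.20 × 0.0841694 = 0.0168339
  P(Z=II)·p_II = 0.52 × 0.0797443 = 0.0414671
  P(Z=III)·p_III = 0.28 × 6.35463e-16 = 1.7793e-16
Evidence: 0.0168339 + 0.0414671 + 1.7793e-16 = 0.0583009
Responsibility of Population II: 0.0414671 / 0.0583009 ≈ 0.711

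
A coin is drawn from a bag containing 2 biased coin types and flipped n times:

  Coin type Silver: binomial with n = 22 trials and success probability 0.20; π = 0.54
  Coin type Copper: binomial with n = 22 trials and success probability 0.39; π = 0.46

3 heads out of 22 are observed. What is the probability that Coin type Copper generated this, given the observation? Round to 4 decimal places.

0.0353

Posterior ∝ prior × likelihood, so P(k | x) ∝ P(Z=k) f_k(x); normalise over all components.
Component likelihoods at x = 3 heads out of 22:
  f_Silver = 0.17755
  f_Copper = 0.00762046
Weight by the priors:
  P(Z=Silver)·f_Silver = 0.54 × 0.17755 = 0.095877
  P(Z=Copper)·f_Copper = 0.46 × 0.00762046 = 0.00350541
Marginal: 0.095877 + 0.00350541 = 0.0993824
So the posterior for Coin type Copper is 0.00350541 / 0.0993824 ≈ 0.0353.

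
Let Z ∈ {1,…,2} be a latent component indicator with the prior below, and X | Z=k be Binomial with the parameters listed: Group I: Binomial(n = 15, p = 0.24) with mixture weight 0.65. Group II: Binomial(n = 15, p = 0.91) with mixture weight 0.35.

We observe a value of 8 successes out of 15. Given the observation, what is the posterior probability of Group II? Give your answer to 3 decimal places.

Posterior ∝ prior × likelihood, so P(k | x) ∝ w_k f_k(x); normalise over all components.
Evaluate each component's likelihood at the observed value:
  p_I = C(15,8)·0.24^8·0.76^7 = 6435·1.10075e-05·0.146452 = 0.0103737
  p_II = C(15,8)·0.91^8·0.09^7 = 6435·0.470253·4.78297e-08 = 0.000144736
Weight by the priors:
  w_I·p_I = 0.65 × 0.0103737 = 0.0067429
  w_II·p_II = 0.35 × 0.000144736 = 5.06577e-05
Marginal: 0.0067429 + 5.06577e-05 = 0.00679356
So the posterior for Group II is 5.06577e-05 / 0.00679356 ≈ 0.007.

0.007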